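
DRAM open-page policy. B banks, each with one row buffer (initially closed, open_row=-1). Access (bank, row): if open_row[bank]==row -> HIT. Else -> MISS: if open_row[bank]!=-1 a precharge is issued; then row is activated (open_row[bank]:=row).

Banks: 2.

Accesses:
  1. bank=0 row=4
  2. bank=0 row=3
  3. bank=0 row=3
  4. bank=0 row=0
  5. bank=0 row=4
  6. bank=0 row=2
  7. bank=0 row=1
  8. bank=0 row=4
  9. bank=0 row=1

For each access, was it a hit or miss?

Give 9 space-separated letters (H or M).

Answer: M M H M M M M M M

Derivation:
Acc 1: bank0 row4 -> MISS (open row4); precharges=0
Acc 2: bank0 row3 -> MISS (open row3); precharges=1
Acc 3: bank0 row3 -> HIT
Acc 4: bank0 row0 -> MISS (open row0); precharges=2
Acc 5: bank0 row4 -> MISS (open row4); precharges=3
Acc 6: bank0 row2 -> MISS (open row2); precharges=4
Acc 7: bank0 row1 -> MISS (open row1); precharges=5
Acc 8: bank0 row4 -> MISS (open row4); precharges=6
Acc 9: bank0 row1 -> MISS (open row1); precharges=7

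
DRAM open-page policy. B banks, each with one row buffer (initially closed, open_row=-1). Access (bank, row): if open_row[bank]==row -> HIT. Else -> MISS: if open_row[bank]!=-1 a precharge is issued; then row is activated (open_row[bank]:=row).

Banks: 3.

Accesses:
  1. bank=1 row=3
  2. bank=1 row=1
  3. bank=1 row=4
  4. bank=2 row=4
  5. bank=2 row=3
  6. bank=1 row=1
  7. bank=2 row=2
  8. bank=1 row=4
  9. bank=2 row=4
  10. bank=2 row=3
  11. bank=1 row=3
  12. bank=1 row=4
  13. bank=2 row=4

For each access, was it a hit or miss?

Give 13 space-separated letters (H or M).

Acc 1: bank1 row3 -> MISS (open row3); precharges=0
Acc 2: bank1 row1 -> MISS (open row1); precharges=1
Acc 3: bank1 row4 -> MISS (open row4); precharges=2
Acc 4: bank2 row4 -> MISS (open row4); precharges=2
Acc 5: bank2 row3 -> MISS (open row3); precharges=3
Acc 6: bank1 row1 -> MISS (open row1); precharges=4
Acc 7: bank2 row2 -> MISS (open row2); precharges=5
Acc 8: bank1 row4 -> MISS (open row4); precharges=6
Acc 9: bank2 row4 -> MISS (open row4); precharges=7
Acc 10: bank2 row3 -> MISS (open row3); precharges=8
Acc 11: bank1 row3 -> MISS (open row3); precharges=9
Acc 12: bank1 row4 -> MISS (open row4); precharges=10
Acc 13: bank2 row4 -> MISS (open row4); precharges=11

Answer: M M M M M M M M M M M M M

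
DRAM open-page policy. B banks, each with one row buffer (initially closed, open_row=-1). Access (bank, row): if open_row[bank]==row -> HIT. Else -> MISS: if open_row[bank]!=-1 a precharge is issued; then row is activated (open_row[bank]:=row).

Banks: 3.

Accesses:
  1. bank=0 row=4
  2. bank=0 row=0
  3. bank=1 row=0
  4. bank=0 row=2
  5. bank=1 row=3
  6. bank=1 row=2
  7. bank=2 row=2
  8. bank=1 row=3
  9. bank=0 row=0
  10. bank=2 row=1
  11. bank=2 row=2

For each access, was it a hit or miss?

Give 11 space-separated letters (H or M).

Answer: M M M M M M M M M M M

Derivation:
Acc 1: bank0 row4 -> MISS (open row4); precharges=0
Acc 2: bank0 row0 -> MISS (open row0); precharges=1
Acc 3: bank1 row0 -> MISS (open row0); precharges=1
Acc 4: bank0 row2 -> MISS (open row2); precharges=2
Acc 5: bank1 row3 -> MISS (open row3); precharges=3
Acc 6: bank1 row2 -> MISS (open row2); precharges=4
Acc 7: bank2 row2 -> MISS (open row2); precharges=4
Acc 8: bank1 row3 -> MISS (open row3); precharges=5
Acc 9: bank0 row0 -> MISS (open row0); precharges=6
Acc 10: bank2 row1 -> MISS (open row1); precharges=7
Acc 11: bank2 row2 -> MISS (open row2); precharges=8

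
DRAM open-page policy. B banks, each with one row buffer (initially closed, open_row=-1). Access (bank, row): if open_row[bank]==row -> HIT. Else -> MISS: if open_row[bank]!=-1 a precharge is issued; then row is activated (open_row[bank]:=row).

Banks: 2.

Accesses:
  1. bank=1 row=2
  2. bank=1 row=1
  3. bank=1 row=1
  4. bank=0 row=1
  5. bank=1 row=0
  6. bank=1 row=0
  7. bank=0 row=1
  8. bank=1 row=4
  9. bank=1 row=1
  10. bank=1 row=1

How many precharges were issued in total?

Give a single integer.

Acc 1: bank1 row2 -> MISS (open row2); precharges=0
Acc 2: bank1 row1 -> MISS (open row1); precharges=1
Acc 3: bank1 row1 -> HIT
Acc 4: bank0 row1 -> MISS (open row1); precharges=1
Acc 5: bank1 row0 -> MISS (open row0); precharges=2
Acc 6: bank1 row0 -> HIT
Acc 7: bank0 row1 -> HIT
Acc 8: bank1 row4 -> MISS (open row4); precharges=3
Acc 9: bank1 row1 -> MISS (open row1); precharges=4
Acc 10: bank1 row1 -> HIT

Answer: 4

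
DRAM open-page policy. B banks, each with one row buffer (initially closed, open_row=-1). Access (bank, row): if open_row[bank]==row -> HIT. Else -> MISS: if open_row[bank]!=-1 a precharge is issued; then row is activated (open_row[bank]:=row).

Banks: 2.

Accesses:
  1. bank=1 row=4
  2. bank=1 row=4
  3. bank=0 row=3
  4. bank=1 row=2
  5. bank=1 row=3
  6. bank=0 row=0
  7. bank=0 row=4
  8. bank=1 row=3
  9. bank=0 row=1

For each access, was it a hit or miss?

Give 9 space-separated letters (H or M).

Answer: M H M M M M M H M

Derivation:
Acc 1: bank1 row4 -> MISS (open row4); precharges=0
Acc 2: bank1 row4 -> HIT
Acc 3: bank0 row3 -> MISS (open row3); precharges=0
Acc 4: bank1 row2 -> MISS (open row2); precharges=1
Acc 5: bank1 row3 -> MISS (open row3); precharges=2
Acc 6: bank0 row0 -> MISS (open row0); precharges=3
Acc 7: bank0 row4 -> MISS (open row4); precharges=4
Acc 8: bank1 row3 -> HIT
Acc 9: bank0 row1 -> MISS (open row1); precharges=5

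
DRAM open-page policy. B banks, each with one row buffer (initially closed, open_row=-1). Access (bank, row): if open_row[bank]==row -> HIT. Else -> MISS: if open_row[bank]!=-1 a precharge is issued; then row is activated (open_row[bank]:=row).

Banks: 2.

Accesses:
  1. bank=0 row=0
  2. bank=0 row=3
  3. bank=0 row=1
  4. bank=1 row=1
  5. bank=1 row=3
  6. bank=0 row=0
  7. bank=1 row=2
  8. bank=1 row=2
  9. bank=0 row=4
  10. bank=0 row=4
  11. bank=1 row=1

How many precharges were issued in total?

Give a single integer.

Acc 1: bank0 row0 -> MISS (open row0); precharges=0
Acc 2: bank0 row3 -> MISS (open row3); precharges=1
Acc 3: bank0 row1 -> MISS (open row1); precharges=2
Acc 4: bank1 row1 -> MISS (open row1); precharges=2
Acc 5: bank1 row3 -> MISS (open row3); precharges=3
Acc 6: bank0 row0 -> MISS (open row0); precharges=4
Acc 7: bank1 row2 -> MISS (open row2); precharges=5
Acc 8: bank1 row2 -> HIT
Acc 9: bank0 row4 -> MISS (open row4); precharges=6
Acc 10: bank0 row4 -> HIT
Acc 11: bank1 row1 -> MISS (open row1); precharges=7

Answer: 7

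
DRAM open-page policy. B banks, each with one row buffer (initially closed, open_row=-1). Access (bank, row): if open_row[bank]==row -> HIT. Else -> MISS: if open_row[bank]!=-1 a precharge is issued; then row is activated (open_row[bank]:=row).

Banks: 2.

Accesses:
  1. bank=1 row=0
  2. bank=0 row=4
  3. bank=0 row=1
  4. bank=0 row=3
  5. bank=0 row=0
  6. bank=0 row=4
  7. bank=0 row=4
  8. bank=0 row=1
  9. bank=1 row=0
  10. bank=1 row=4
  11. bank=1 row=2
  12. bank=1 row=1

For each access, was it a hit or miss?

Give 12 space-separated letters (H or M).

Answer: M M M M M M H M H M M M

Derivation:
Acc 1: bank1 row0 -> MISS (open row0); precharges=0
Acc 2: bank0 row4 -> MISS (open row4); precharges=0
Acc 3: bank0 row1 -> MISS (open row1); precharges=1
Acc 4: bank0 row3 -> MISS (open row3); precharges=2
Acc 5: bank0 row0 -> MISS (open row0); precharges=3
Acc 6: bank0 row4 -> MISS (open row4); precharges=4
Acc 7: bank0 row4 -> HIT
Acc 8: bank0 row1 -> MISS (open row1); precharges=5
Acc 9: bank1 row0 -> HIT
Acc 10: bank1 row4 -> MISS (open row4); precharges=6
Acc 11: bank1 row2 -> MISS (open row2); precharges=7
Acc 12: bank1 row1 -> MISS (open row1); precharges=8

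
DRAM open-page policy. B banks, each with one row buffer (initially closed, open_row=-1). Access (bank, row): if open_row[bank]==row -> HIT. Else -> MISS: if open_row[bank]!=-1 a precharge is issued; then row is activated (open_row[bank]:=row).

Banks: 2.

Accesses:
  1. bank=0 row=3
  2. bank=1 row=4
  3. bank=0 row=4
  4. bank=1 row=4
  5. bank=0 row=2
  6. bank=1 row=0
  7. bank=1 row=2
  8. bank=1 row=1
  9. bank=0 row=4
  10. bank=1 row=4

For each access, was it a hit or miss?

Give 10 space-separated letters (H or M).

Answer: M M M H M M M M M M

Derivation:
Acc 1: bank0 row3 -> MISS (open row3); precharges=0
Acc 2: bank1 row4 -> MISS (open row4); precharges=0
Acc 3: bank0 row4 -> MISS (open row4); precharges=1
Acc 4: bank1 row4 -> HIT
Acc 5: bank0 row2 -> MISS (open row2); precharges=2
Acc 6: bank1 row0 -> MISS (open row0); precharges=3
Acc 7: bank1 row2 -> MISS (open row2); precharges=4
Acc 8: bank1 row1 -> MISS (open row1); precharges=5
Acc 9: bank0 row4 -> MISS (open row4); precharges=6
Acc 10: bank1 row4 -> MISS (open row4); precharges=7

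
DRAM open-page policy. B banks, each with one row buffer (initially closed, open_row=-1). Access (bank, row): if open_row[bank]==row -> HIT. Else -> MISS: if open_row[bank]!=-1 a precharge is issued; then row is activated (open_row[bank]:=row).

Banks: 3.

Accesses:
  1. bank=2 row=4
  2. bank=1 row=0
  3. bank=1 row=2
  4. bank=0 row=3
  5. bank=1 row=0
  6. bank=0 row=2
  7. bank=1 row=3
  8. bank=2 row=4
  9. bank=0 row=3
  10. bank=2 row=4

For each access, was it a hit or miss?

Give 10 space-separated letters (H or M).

Acc 1: bank2 row4 -> MISS (open row4); precharges=0
Acc 2: bank1 row0 -> MISS (open row0); precharges=0
Acc 3: bank1 row2 -> MISS (open row2); precharges=1
Acc 4: bank0 row3 -> MISS (open row3); precharges=1
Acc 5: bank1 row0 -> MISS (open row0); precharges=2
Acc 6: bank0 row2 -> MISS (open row2); precharges=3
Acc 7: bank1 row3 -> MISS (open row3); precharges=4
Acc 8: bank2 row4 -> HIT
Acc 9: bank0 row3 -> MISS (open row3); precharges=5
Acc 10: bank2 row4 -> HIT

Answer: M M M M M M M H M H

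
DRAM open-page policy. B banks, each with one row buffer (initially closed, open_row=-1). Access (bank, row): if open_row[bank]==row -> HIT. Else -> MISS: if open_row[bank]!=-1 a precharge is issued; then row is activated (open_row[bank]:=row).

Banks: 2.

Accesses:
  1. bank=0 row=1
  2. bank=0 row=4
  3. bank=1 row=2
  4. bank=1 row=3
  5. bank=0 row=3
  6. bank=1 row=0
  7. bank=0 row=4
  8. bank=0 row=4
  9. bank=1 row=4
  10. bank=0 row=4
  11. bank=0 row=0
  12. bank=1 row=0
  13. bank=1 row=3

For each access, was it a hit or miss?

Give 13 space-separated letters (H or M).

Answer: M M M M M M M H M H M M M

Derivation:
Acc 1: bank0 row1 -> MISS (open row1); precharges=0
Acc 2: bank0 row4 -> MISS (open row4); precharges=1
Acc 3: bank1 row2 -> MISS (open row2); precharges=1
Acc 4: bank1 row3 -> MISS (open row3); precharges=2
Acc 5: bank0 row3 -> MISS (open row3); precharges=3
Acc 6: bank1 row0 -> MISS (open row0); precharges=4
Acc 7: bank0 row4 -> MISS (open row4); precharges=5
Acc 8: bank0 row4 -> HIT
Acc 9: bank1 row4 -> MISS (open row4); precharges=6
Acc 10: bank0 row4 -> HIT
Acc 11: bank0 row0 -> MISS (open row0); precharges=7
Acc 12: bank1 row0 -> MISS (open row0); precharges=8
Acc 13: bank1 row3 -> MISS (open row3); precharges=9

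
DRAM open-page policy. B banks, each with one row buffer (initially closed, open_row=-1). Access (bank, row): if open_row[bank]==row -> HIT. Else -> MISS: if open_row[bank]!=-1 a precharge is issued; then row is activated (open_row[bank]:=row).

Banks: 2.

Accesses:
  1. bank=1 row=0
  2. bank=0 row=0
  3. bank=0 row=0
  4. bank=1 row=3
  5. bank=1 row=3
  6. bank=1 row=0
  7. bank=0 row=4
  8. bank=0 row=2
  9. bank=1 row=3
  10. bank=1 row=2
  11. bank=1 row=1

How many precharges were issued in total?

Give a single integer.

Acc 1: bank1 row0 -> MISS (open row0); precharges=0
Acc 2: bank0 row0 -> MISS (open row0); precharges=0
Acc 3: bank0 row0 -> HIT
Acc 4: bank1 row3 -> MISS (open row3); precharges=1
Acc 5: bank1 row3 -> HIT
Acc 6: bank1 row0 -> MISS (open row0); precharges=2
Acc 7: bank0 row4 -> MISS (open row4); precharges=3
Acc 8: bank0 row2 -> MISS (open row2); precharges=4
Acc 9: bank1 row3 -> MISS (open row3); precharges=5
Acc 10: bank1 row2 -> MISS (open row2); precharges=6
Acc 11: bank1 row1 -> MISS (open row1); precharges=7

Answer: 7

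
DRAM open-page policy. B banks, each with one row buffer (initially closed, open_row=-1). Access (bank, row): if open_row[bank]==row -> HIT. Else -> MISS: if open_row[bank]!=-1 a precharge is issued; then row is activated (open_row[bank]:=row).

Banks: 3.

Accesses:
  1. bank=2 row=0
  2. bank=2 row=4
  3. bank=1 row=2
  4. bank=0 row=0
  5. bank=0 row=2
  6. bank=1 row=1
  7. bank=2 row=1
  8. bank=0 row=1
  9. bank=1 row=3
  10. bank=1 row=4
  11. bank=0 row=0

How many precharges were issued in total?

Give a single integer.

Acc 1: bank2 row0 -> MISS (open row0); precharges=0
Acc 2: bank2 row4 -> MISS (open row4); precharges=1
Acc 3: bank1 row2 -> MISS (open row2); precharges=1
Acc 4: bank0 row0 -> MISS (open row0); precharges=1
Acc 5: bank0 row2 -> MISS (open row2); precharges=2
Acc 6: bank1 row1 -> MISS (open row1); precharges=3
Acc 7: bank2 row1 -> MISS (open row1); precharges=4
Acc 8: bank0 row1 -> MISS (open row1); precharges=5
Acc 9: bank1 row3 -> MISS (open row3); precharges=6
Acc 10: bank1 row4 -> MISS (open row4); precharges=7
Acc 11: bank0 row0 -> MISS (open row0); precharges=8

Answer: 8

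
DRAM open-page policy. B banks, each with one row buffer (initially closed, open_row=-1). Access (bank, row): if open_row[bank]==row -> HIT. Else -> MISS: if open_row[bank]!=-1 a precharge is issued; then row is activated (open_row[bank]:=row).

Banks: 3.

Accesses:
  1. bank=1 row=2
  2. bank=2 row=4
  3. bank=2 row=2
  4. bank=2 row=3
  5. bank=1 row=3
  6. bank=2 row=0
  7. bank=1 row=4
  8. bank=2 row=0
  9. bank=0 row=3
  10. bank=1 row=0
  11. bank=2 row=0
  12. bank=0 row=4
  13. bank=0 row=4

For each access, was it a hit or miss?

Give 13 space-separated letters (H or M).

Answer: M M M M M M M H M M H M H

Derivation:
Acc 1: bank1 row2 -> MISS (open row2); precharges=0
Acc 2: bank2 row4 -> MISS (open row4); precharges=0
Acc 3: bank2 row2 -> MISS (open row2); precharges=1
Acc 4: bank2 row3 -> MISS (open row3); precharges=2
Acc 5: bank1 row3 -> MISS (open row3); precharges=3
Acc 6: bank2 row0 -> MISS (open row0); precharges=4
Acc 7: bank1 row4 -> MISS (open row4); precharges=5
Acc 8: bank2 row0 -> HIT
Acc 9: bank0 row3 -> MISS (open row3); precharges=5
Acc 10: bank1 row0 -> MISS (open row0); precharges=6
Acc 11: bank2 row0 -> HIT
Acc 12: bank0 row4 -> MISS (open row4); precharges=7
Acc 13: bank0 row4 -> HIT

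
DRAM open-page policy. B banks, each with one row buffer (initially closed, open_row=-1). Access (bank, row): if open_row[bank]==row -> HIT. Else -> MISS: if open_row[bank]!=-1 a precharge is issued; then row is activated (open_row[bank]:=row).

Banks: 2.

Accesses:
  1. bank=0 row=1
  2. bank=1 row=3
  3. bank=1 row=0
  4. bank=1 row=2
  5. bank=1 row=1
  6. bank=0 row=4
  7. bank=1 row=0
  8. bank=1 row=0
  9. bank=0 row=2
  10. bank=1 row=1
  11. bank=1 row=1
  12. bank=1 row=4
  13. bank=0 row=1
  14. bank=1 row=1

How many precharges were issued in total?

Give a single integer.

Answer: 10

Derivation:
Acc 1: bank0 row1 -> MISS (open row1); precharges=0
Acc 2: bank1 row3 -> MISS (open row3); precharges=0
Acc 3: bank1 row0 -> MISS (open row0); precharges=1
Acc 4: bank1 row2 -> MISS (open row2); precharges=2
Acc 5: bank1 row1 -> MISS (open row1); precharges=3
Acc 6: bank0 row4 -> MISS (open row4); precharges=4
Acc 7: bank1 row0 -> MISS (open row0); precharges=5
Acc 8: bank1 row0 -> HIT
Acc 9: bank0 row2 -> MISS (open row2); precharges=6
Acc 10: bank1 row1 -> MISS (open row1); precharges=7
Acc 11: bank1 row1 -> HIT
Acc 12: bank1 row4 -> MISS (open row4); precharges=8
Acc 13: bank0 row1 -> MISS (open row1); precharges=9
Acc 14: bank1 row1 -> MISS (open row1); precharges=10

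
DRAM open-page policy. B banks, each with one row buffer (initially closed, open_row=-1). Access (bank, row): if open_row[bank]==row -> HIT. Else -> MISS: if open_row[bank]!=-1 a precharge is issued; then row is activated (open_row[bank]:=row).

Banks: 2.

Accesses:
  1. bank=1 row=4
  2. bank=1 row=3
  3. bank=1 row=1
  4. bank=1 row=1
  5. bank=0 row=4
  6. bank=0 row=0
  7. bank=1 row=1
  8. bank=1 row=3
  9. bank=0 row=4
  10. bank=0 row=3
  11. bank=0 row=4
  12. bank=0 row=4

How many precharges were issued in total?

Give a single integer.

Answer: 7

Derivation:
Acc 1: bank1 row4 -> MISS (open row4); precharges=0
Acc 2: bank1 row3 -> MISS (open row3); precharges=1
Acc 3: bank1 row1 -> MISS (open row1); precharges=2
Acc 4: bank1 row1 -> HIT
Acc 5: bank0 row4 -> MISS (open row4); precharges=2
Acc 6: bank0 row0 -> MISS (open row0); precharges=3
Acc 7: bank1 row1 -> HIT
Acc 8: bank1 row3 -> MISS (open row3); precharges=4
Acc 9: bank0 row4 -> MISS (open row4); precharges=5
Acc 10: bank0 row3 -> MISS (open row3); precharges=6
Acc 11: bank0 row4 -> MISS (open row4); precharges=7
Acc 12: bank0 row4 -> HIT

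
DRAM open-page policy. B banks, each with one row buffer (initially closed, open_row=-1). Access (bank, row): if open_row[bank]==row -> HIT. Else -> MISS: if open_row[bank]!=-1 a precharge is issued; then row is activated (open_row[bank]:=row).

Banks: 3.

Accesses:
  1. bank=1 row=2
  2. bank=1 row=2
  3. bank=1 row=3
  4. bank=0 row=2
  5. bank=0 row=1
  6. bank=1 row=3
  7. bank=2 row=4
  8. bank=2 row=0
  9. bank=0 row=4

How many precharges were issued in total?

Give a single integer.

Answer: 4

Derivation:
Acc 1: bank1 row2 -> MISS (open row2); precharges=0
Acc 2: bank1 row2 -> HIT
Acc 3: bank1 row3 -> MISS (open row3); precharges=1
Acc 4: bank0 row2 -> MISS (open row2); precharges=1
Acc 5: bank0 row1 -> MISS (open row1); precharges=2
Acc 6: bank1 row3 -> HIT
Acc 7: bank2 row4 -> MISS (open row4); precharges=2
Acc 8: bank2 row0 -> MISS (open row0); precharges=3
Acc 9: bank0 row4 -> MISS (open row4); precharges=4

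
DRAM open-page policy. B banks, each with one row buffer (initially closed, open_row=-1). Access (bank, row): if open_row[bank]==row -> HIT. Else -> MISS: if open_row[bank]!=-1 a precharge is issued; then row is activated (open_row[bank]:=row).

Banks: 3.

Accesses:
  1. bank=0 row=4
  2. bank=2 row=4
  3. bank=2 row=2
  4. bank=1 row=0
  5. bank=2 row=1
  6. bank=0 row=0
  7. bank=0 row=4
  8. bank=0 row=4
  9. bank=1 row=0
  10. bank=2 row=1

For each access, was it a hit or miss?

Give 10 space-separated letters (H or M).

Answer: M M M M M M M H H H

Derivation:
Acc 1: bank0 row4 -> MISS (open row4); precharges=0
Acc 2: bank2 row4 -> MISS (open row4); precharges=0
Acc 3: bank2 row2 -> MISS (open row2); precharges=1
Acc 4: bank1 row0 -> MISS (open row0); precharges=1
Acc 5: bank2 row1 -> MISS (open row1); precharges=2
Acc 6: bank0 row0 -> MISS (open row0); precharges=3
Acc 7: bank0 row4 -> MISS (open row4); precharges=4
Acc 8: bank0 row4 -> HIT
Acc 9: bank1 row0 -> HIT
Acc 10: bank2 row1 -> HIT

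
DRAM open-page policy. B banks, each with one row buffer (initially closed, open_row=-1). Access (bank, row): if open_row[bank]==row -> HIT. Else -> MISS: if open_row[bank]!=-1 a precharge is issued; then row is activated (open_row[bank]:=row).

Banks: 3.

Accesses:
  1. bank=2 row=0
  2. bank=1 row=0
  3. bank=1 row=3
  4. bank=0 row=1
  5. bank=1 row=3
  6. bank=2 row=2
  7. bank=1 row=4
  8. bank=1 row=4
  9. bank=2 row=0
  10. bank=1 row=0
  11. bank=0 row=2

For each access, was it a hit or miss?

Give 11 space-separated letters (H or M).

Acc 1: bank2 row0 -> MISS (open row0); precharges=0
Acc 2: bank1 row0 -> MISS (open row0); precharges=0
Acc 3: bank1 row3 -> MISS (open row3); precharges=1
Acc 4: bank0 row1 -> MISS (open row1); precharges=1
Acc 5: bank1 row3 -> HIT
Acc 6: bank2 row2 -> MISS (open row2); precharges=2
Acc 7: bank1 row4 -> MISS (open row4); precharges=3
Acc 8: bank1 row4 -> HIT
Acc 9: bank2 row0 -> MISS (open row0); precharges=4
Acc 10: bank1 row0 -> MISS (open row0); precharges=5
Acc 11: bank0 row2 -> MISS (open row2); precharges=6

Answer: M M M M H M M H M M M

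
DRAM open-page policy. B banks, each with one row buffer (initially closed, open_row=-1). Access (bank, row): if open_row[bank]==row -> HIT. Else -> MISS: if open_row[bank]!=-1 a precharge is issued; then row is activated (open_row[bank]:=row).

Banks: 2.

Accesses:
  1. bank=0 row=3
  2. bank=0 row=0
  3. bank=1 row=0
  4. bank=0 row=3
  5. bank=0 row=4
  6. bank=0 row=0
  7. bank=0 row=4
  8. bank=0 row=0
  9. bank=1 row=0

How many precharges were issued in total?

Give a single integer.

Answer: 6

Derivation:
Acc 1: bank0 row3 -> MISS (open row3); precharges=0
Acc 2: bank0 row0 -> MISS (open row0); precharges=1
Acc 3: bank1 row0 -> MISS (open row0); precharges=1
Acc 4: bank0 row3 -> MISS (open row3); precharges=2
Acc 5: bank0 row4 -> MISS (open row4); precharges=3
Acc 6: bank0 row0 -> MISS (open row0); precharges=4
Acc 7: bank0 row4 -> MISS (open row4); precharges=5
Acc 8: bank0 row0 -> MISS (open row0); precharges=6
Acc 9: bank1 row0 -> HIT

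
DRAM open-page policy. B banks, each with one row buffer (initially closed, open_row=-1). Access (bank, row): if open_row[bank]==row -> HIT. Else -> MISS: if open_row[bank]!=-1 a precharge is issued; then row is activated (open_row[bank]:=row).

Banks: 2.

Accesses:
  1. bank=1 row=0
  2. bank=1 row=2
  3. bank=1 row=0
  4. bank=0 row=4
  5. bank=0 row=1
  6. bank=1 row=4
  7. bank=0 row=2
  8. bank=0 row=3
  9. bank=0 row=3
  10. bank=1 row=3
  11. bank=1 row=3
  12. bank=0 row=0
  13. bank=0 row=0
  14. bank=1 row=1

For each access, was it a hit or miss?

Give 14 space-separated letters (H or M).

Acc 1: bank1 row0 -> MISS (open row0); precharges=0
Acc 2: bank1 row2 -> MISS (open row2); precharges=1
Acc 3: bank1 row0 -> MISS (open row0); precharges=2
Acc 4: bank0 row4 -> MISS (open row4); precharges=2
Acc 5: bank0 row1 -> MISS (open row1); precharges=3
Acc 6: bank1 row4 -> MISS (open row4); precharges=4
Acc 7: bank0 row2 -> MISS (open row2); precharges=5
Acc 8: bank0 row3 -> MISS (open row3); precharges=6
Acc 9: bank0 row3 -> HIT
Acc 10: bank1 row3 -> MISS (open row3); precharges=7
Acc 11: bank1 row3 -> HIT
Acc 12: bank0 row0 -> MISS (open row0); precharges=8
Acc 13: bank0 row0 -> HIT
Acc 14: bank1 row1 -> MISS (open row1); precharges=9

Answer: M M M M M M M M H M H M H M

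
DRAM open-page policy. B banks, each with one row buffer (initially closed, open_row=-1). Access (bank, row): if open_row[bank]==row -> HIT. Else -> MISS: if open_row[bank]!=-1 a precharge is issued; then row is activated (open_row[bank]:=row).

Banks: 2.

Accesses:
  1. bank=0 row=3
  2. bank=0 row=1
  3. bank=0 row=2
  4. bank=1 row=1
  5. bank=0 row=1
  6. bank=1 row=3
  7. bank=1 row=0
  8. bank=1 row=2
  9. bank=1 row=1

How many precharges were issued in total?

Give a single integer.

Answer: 7

Derivation:
Acc 1: bank0 row3 -> MISS (open row3); precharges=0
Acc 2: bank0 row1 -> MISS (open row1); precharges=1
Acc 3: bank0 row2 -> MISS (open row2); precharges=2
Acc 4: bank1 row1 -> MISS (open row1); precharges=2
Acc 5: bank0 row1 -> MISS (open row1); precharges=3
Acc 6: bank1 row3 -> MISS (open row3); precharges=4
Acc 7: bank1 row0 -> MISS (open row0); precharges=5
Acc 8: bank1 row2 -> MISS (open row2); precharges=6
Acc 9: bank1 row1 -> MISS (open row1); precharges=7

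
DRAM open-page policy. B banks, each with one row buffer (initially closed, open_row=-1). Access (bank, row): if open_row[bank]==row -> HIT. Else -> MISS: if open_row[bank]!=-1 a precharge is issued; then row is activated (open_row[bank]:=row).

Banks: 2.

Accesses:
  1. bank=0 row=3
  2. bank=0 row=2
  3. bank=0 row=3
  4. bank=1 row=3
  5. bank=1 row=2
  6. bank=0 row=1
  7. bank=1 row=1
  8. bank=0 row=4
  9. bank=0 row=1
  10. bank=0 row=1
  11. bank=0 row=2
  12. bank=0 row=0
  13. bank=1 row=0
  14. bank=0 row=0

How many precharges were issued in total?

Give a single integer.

Acc 1: bank0 row3 -> MISS (open row3); precharges=0
Acc 2: bank0 row2 -> MISS (open row2); precharges=1
Acc 3: bank0 row3 -> MISS (open row3); precharges=2
Acc 4: bank1 row3 -> MISS (open row3); precharges=2
Acc 5: bank1 row2 -> MISS (open row2); precharges=3
Acc 6: bank0 row1 -> MISS (open row1); precharges=4
Acc 7: bank1 row1 -> MISS (open row1); precharges=5
Acc 8: bank0 row4 -> MISS (open row4); precharges=6
Acc 9: bank0 row1 -> MISS (open row1); precharges=7
Acc 10: bank0 row1 -> HIT
Acc 11: bank0 row2 -> MISS (open row2); precharges=8
Acc 12: bank0 row0 -> MISS (open row0); precharges=9
Acc 13: bank1 row0 -> MISS (open row0); precharges=10
Acc 14: bank0 row0 -> HIT

Answer: 10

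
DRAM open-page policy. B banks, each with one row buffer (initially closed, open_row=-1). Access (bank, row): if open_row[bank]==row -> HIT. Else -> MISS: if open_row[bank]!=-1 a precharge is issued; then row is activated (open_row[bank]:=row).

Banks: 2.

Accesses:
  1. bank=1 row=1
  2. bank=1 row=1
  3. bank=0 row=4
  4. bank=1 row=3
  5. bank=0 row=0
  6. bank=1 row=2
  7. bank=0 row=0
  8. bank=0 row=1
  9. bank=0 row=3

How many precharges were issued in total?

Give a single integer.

Acc 1: bank1 row1 -> MISS (open row1); precharges=0
Acc 2: bank1 row1 -> HIT
Acc 3: bank0 row4 -> MISS (open row4); precharges=0
Acc 4: bank1 row3 -> MISS (open row3); precharges=1
Acc 5: bank0 row0 -> MISS (open row0); precharges=2
Acc 6: bank1 row2 -> MISS (open row2); precharges=3
Acc 7: bank0 row0 -> HIT
Acc 8: bank0 row1 -> MISS (open row1); precharges=4
Acc 9: bank0 row3 -> MISS (open row3); precharges=5

Answer: 5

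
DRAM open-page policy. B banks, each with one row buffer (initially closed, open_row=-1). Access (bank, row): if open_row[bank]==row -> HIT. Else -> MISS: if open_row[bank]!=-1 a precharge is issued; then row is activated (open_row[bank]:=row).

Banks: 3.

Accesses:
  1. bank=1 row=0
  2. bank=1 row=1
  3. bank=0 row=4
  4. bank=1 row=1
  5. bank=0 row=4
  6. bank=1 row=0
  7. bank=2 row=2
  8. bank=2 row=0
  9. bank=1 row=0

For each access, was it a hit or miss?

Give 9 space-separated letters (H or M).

Answer: M M M H H M M M H

Derivation:
Acc 1: bank1 row0 -> MISS (open row0); precharges=0
Acc 2: bank1 row1 -> MISS (open row1); precharges=1
Acc 3: bank0 row4 -> MISS (open row4); precharges=1
Acc 4: bank1 row1 -> HIT
Acc 5: bank0 row4 -> HIT
Acc 6: bank1 row0 -> MISS (open row0); precharges=2
Acc 7: bank2 row2 -> MISS (open row2); precharges=2
Acc 8: bank2 row0 -> MISS (open row0); precharges=3
Acc 9: bank1 row0 -> HIT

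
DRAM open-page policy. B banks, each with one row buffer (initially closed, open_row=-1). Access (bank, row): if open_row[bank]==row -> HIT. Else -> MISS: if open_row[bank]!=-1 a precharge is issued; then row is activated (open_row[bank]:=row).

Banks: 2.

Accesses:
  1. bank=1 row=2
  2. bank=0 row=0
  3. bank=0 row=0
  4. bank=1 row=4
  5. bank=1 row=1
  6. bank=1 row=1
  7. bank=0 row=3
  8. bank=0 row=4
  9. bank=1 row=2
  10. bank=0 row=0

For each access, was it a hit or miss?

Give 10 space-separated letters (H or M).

Acc 1: bank1 row2 -> MISS (open row2); precharges=0
Acc 2: bank0 row0 -> MISS (open row0); precharges=0
Acc 3: bank0 row0 -> HIT
Acc 4: bank1 row4 -> MISS (open row4); precharges=1
Acc 5: bank1 row1 -> MISS (open row1); precharges=2
Acc 6: bank1 row1 -> HIT
Acc 7: bank0 row3 -> MISS (open row3); precharges=3
Acc 8: bank0 row4 -> MISS (open row4); precharges=4
Acc 9: bank1 row2 -> MISS (open row2); precharges=5
Acc 10: bank0 row0 -> MISS (open row0); precharges=6

Answer: M M H M M H M M M M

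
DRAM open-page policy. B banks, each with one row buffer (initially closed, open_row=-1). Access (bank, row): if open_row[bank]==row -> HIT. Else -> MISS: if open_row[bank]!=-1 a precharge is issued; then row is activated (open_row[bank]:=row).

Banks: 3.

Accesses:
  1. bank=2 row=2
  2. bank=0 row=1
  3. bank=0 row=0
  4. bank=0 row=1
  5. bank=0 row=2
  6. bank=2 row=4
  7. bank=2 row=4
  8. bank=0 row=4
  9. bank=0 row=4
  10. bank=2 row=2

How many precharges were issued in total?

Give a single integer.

Answer: 6

Derivation:
Acc 1: bank2 row2 -> MISS (open row2); precharges=0
Acc 2: bank0 row1 -> MISS (open row1); precharges=0
Acc 3: bank0 row0 -> MISS (open row0); precharges=1
Acc 4: bank0 row1 -> MISS (open row1); precharges=2
Acc 5: bank0 row2 -> MISS (open row2); precharges=3
Acc 6: bank2 row4 -> MISS (open row4); precharges=4
Acc 7: bank2 row4 -> HIT
Acc 8: bank0 row4 -> MISS (open row4); precharges=5
Acc 9: bank0 row4 -> HIT
Acc 10: bank2 row2 -> MISS (open row2); precharges=6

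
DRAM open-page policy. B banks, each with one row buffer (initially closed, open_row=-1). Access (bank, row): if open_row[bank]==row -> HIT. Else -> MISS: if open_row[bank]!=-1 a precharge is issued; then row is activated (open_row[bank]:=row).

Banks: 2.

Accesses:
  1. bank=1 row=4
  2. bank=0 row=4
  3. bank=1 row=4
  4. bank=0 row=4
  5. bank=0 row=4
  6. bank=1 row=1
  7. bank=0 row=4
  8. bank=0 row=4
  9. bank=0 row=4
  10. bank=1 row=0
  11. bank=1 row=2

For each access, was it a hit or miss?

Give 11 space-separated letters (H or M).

Acc 1: bank1 row4 -> MISS (open row4); precharges=0
Acc 2: bank0 row4 -> MISS (open row4); precharges=0
Acc 3: bank1 row4 -> HIT
Acc 4: bank0 row4 -> HIT
Acc 5: bank0 row4 -> HIT
Acc 6: bank1 row1 -> MISS (open row1); precharges=1
Acc 7: bank0 row4 -> HIT
Acc 8: bank0 row4 -> HIT
Acc 9: bank0 row4 -> HIT
Acc 10: bank1 row0 -> MISS (open row0); precharges=2
Acc 11: bank1 row2 -> MISS (open row2); precharges=3

Answer: M M H H H M H H H M M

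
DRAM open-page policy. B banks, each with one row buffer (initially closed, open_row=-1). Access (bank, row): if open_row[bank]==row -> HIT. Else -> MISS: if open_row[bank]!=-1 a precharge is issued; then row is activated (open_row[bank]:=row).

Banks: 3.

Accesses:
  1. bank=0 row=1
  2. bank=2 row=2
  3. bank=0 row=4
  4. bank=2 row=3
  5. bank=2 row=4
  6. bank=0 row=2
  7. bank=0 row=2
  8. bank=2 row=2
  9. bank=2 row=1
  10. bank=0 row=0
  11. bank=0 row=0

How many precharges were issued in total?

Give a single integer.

Acc 1: bank0 row1 -> MISS (open row1); precharges=0
Acc 2: bank2 row2 -> MISS (open row2); precharges=0
Acc 3: bank0 row4 -> MISS (open row4); precharges=1
Acc 4: bank2 row3 -> MISS (open row3); precharges=2
Acc 5: bank2 row4 -> MISS (open row4); precharges=3
Acc 6: bank0 row2 -> MISS (open row2); precharges=4
Acc 7: bank0 row2 -> HIT
Acc 8: bank2 row2 -> MISS (open row2); precharges=5
Acc 9: bank2 row1 -> MISS (open row1); precharges=6
Acc 10: bank0 row0 -> MISS (open row0); precharges=7
Acc 11: bank0 row0 -> HIT

Answer: 7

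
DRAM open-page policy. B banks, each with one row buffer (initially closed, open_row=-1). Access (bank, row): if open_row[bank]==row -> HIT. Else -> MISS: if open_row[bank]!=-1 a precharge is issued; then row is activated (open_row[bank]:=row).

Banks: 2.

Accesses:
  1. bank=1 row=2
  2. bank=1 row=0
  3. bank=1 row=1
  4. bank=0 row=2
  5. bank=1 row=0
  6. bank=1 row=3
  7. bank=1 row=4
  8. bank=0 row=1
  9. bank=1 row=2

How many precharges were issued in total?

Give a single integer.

Acc 1: bank1 row2 -> MISS (open row2); precharges=0
Acc 2: bank1 row0 -> MISS (open row0); precharges=1
Acc 3: bank1 row1 -> MISS (open row1); precharges=2
Acc 4: bank0 row2 -> MISS (open row2); precharges=2
Acc 5: bank1 row0 -> MISS (open row0); precharges=3
Acc 6: bank1 row3 -> MISS (open row3); precharges=4
Acc 7: bank1 row4 -> MISS (open row4); precharges=5
Acc 8: bank0 row1 -> MISS (open row1); precharges=6
Acc 9: bank1 row2 -> MISS (open row2); precharges=7

Answer: 7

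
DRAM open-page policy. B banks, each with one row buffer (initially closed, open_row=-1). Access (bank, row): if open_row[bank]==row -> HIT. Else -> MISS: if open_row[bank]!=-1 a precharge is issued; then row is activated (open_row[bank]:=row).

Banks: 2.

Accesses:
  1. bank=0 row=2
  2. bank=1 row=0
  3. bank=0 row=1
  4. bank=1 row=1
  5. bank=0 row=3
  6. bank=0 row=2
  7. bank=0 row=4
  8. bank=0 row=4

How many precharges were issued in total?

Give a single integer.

Acc 1: bank0 row2 -> MISS (open row2); precharges=0
Acc 2: bank1 row0 -> MISS (open row0); precharges=0
Acc 3: bank0 row1 -> MISS (open row1); precharges=1
Acc 4: bank1 row1 -> MISS (open row1); precharges=2
Acc 5: bank0 row3 -> MISS (open row3); precharges=3
Acc 6: bank0 row2 -> MISS (open row2); precharges=4
Acc 7: bank0 row4 -> MISS (open row4); precharges=5
Acc 8: bank0 row4 -> HIT

Answer: 5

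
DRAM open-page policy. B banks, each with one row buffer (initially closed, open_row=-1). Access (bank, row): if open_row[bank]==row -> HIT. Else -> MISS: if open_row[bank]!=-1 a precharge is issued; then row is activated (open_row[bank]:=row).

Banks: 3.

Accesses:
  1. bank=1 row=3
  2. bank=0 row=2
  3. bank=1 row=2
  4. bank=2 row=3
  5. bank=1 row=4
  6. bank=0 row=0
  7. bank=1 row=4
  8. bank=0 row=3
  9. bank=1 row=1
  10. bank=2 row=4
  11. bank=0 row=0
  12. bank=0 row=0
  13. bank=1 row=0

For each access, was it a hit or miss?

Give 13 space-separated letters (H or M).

Answer: M M M M M M H M M M M H M

Derivation:
Acc 1: bank1 row3 -> MISS (open row3); precharges=0
Acc 2: bank0 row2 -> MISS (open row2); precharges=0
Acc 3: bank1 row2 -> MISS (open row2); precharges=1
Acc 4: bank2 row3 -> MISS (open row3); precharges=1
Acc 5: bank1 row4 -> MISS (open row4); precharges=2
Acc 6: bank0 row0 -> MISS (open row0); precharges=3
Acc 7: bank1 row4 -> HIT
Acc 8: bank0 row3 -> MISS (open row3); precharges=4
Acc 9: bank1 row1 -> MISS (open row1); precharges=5
Acc 10: bank2 row4 -> MISS (open row4); precharges=6
Acc 11: bank0 row0 -> MISS (open row0); precharges=7
Acc 12: bank0 row0 -> HIT
Acc 13: bank1 row0 -> MISS (open row0); precharges=8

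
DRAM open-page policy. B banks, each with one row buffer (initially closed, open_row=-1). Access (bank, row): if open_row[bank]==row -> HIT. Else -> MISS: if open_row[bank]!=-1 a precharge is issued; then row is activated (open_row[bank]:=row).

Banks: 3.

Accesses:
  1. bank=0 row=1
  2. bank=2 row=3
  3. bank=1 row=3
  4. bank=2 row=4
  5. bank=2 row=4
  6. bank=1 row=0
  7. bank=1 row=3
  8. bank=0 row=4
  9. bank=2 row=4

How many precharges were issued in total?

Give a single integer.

Acc 1: bank0 row1 -> MISS (open row1); precharges=0
Acc 2: bank2 row3 -> MISS (open row3); precharges=0
Acc 3: bank1 row3 -> MISS (open row3); precharges=0
Acc 4: bank2 row4 -> MISS (open row4); precharges=1
Acc 5: bank2 row4 -> HIT
Acc 6: bank1 row0 -> MISS (open row0); precharges=2
Acc 7: bank1 row3 -> MISS (open row3); precharges=3
Acc 8: bank0 row4 -> MISS (open row4); precharges=4
Acc 9: bank2 row4 -> HIT

Answer: 4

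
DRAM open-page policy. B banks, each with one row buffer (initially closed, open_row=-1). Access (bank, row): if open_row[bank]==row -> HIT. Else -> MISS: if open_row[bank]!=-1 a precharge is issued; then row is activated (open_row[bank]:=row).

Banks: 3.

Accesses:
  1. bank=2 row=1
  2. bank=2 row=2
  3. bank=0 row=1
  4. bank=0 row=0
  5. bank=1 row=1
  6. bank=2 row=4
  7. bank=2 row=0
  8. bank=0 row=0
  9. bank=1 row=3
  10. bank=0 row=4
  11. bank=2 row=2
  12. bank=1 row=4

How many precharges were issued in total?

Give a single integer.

Acc 1: bank2 row1 -> MISS (open row1); precharges=0
Acc 2: bank2 row2 -> MISS (open row2); precharges=1
Acc 3: bank0 row1 -> MISS (open row1); precharges=1
Acc 4: bank0 row0 -> MISS (open row0); precharges=2
Acc 5: bank1 row1 -> MISS (open row1); precharges=2
Acc 6: bank2 row4 -> MISS (open row4); precharges=3
Acc 7: bank2 row0 -> MISS (open row0); precharges=4
Acc 8: bank0 row0 -> HIT
Acc 9: bank1 row3 -> MISS (open row3); precharges=5
Acc 10: bank0 row4 -> MISS (open row4); precharges=6
Acc 11: bank2 row2 -> MISS (open row2); precharges=7
Acc 12: bank1 row4 -> MISS (open row4); precharges=8

Answer: 8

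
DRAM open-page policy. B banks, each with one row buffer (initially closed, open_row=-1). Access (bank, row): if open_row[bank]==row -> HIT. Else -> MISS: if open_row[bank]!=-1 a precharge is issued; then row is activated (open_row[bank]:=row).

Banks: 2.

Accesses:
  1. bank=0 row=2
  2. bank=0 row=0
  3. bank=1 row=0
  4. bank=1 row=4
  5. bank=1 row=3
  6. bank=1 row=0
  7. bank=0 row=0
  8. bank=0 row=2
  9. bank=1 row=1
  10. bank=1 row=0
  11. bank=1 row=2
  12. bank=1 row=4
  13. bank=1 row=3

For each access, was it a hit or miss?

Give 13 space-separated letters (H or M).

Answer: M M M M M M H M M M M M M

Derivation:
Acc 1: bank0 row2 -> MISS (open row2); precharges=0
Acc 2: bank0 row0 -> MISS (open row0); precharges=1
Acc 3: bank1 row0 -> MISS (open row0); precharges=1
Acc 4: bank1 row4 -> MISS (open row4); precharges=2
Acc 5: bank1 row3 -> MISS (open row3); precharges=3
Acc 6: bank1 row0 -> MISS (open row0); precharges=4
Acc 7: bank0 row0 -> HIT
Acc 8: bank0 row2 -> MISS (open row2); precharges=5
Acc 9: bank1 row1 -> MISS (open row1); precharges=6
Acc 10: bank1 row0 -> MISS (open row0); precharges=7
Acc 11: bank1 row2 -> MISS (open row2); precharges=8
Acc 12: bank1 row4 -> MISS (open row4); precharges=9
Acc 13: bank1 row3 -> MISS (open row3); precharges=10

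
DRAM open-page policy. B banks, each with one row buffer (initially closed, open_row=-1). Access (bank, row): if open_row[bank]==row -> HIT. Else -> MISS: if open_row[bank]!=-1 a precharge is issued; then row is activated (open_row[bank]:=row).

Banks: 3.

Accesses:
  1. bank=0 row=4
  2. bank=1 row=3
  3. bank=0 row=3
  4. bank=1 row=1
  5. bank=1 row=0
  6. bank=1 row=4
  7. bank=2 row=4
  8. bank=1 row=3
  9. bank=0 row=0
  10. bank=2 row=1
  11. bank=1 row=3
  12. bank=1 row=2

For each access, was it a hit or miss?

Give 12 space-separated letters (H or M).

Answer: M M M M M M M M M M H M

Derivation:
Acc 1: bank0 row4 -> MISS (open row4); precharges=0
Acc 2: bank1 row3 -> MISS (open row3); precharges=0
Acc 3: bank0 row3 -> MISS (open row3); precharges=1
Acc 4: bank1 row1 -> MISS (open row1); precharges=2
Acc 5: bank1 row0 -> MISS (open row0); precharges=3
Acc 6: bank1 row4 -> MISS (open row4); precharges=4
Acc 7: bank2 row4 -> MISS (open row4); precharges=4
Acc 8: bank1 row3 -> MISS (open row3); precharges=5
Acc 9: bank0 row0 -> MISS (open row0); precharges=6
Acc 10: bank2 row1 -> MISS (open row1); precharges=7
Acc 11: bank1 row3 -> HIT
Acc 12: bank1 row2 -> MISS (open row2); precharges=8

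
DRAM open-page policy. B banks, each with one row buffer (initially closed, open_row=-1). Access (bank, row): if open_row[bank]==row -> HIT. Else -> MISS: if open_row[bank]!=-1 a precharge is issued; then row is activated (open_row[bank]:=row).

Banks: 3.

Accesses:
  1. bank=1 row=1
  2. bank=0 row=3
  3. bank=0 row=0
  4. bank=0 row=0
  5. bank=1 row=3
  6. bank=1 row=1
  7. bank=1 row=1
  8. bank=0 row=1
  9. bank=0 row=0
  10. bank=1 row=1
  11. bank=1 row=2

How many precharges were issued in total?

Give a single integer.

Answer: 6

Derivation:
Acc 1: bank1 row1 -> MISS (open row1); precharges=0
Acc 2: bank0 row3 -> MISS (open row3); precharges=0
Acc 3: bank0 row0 -> MISS (open row0); precharges=1
Acc 4: bank0 row0 -> HIT
Acc 5: bank1 row3 -> MISS (open row3); precharges=2
Acc 6: bank1 row1 -> MISS (open row1); precharges=3
Acc 7: bank1 row1 -> HIT
Acc 8: bank0 row1 -> MISS (open row1); precharges=4
Acc 9: bank0 row0 -> MISS (open row0); precharges=5
Acc 10: bank1 row1 -> HIT
Acc 11: bank1 row2 -> MISS (open row2); precharges=6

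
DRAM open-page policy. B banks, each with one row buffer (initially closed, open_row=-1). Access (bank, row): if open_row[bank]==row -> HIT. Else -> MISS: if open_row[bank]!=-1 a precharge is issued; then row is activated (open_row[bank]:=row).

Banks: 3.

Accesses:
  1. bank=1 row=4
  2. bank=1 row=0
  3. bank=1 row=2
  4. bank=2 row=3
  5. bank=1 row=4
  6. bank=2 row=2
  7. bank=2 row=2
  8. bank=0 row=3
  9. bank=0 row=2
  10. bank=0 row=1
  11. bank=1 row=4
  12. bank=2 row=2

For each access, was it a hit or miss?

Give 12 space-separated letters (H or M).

Answer: M M M M M M H M M M H H

Derivation:
Acc 1: bank1 row4 -> MISS (open row4); precharges=0
Acc 2: bank1 row0 -> MISS (open row0); precharges=1
Acc 3: bank1 row2 -> MISS (open row2); precharges=2
Acc 4: bank2 row3 -> MISS (open row3); precharges=2
Acc 5: bank1 row4 -> MISS (open row4); precharges=3
Acc 6: bank2 row2 -> MISS (open row2); precharges=4
Acc 7: bank2 row2 -> HIT
Acc 8: bank0 row3 -> MISS (open row3); precharges=4
Acc 9: bank0 row2 -> MISS (open row2); precharges=5
Acc 10: bank0 row1 -> MISS (open row1); precharges=6
Acc 11: bank1 row4 -> HIT
Acc 12: bank2 row2 -> HIT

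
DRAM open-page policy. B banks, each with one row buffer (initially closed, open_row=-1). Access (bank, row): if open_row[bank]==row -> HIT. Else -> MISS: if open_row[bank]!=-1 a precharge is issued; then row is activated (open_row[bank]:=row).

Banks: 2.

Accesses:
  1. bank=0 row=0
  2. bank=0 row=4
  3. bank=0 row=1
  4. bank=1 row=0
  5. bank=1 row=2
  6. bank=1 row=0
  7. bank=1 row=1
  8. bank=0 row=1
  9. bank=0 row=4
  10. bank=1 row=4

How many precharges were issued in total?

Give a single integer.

Acc 1: bank0 row0 -> MISS (open row0); precharges=0
Acc 2: bank0 row4 -> MISS (open row4); precharges=1
Acc 3: bank0 row1 -> MISS (open row1); precharges=2
Acc 4: bank1 row0 -> MISS (open row0); precharges=2
Acc 5: bank1 row2 -> MISS (open row2); precharges=3
Acc 6: bank1 row0 -> MISS (open row0); precharges=4
Acc 7: bank1 row1 -> MISS (open row1); precharges=5
Acc 8: bank0 row1 -> HIT
Acc 9: bank0 row4 -> MISS (open row4); precharges=6
Acc 10: bank1 row4 -> MISS (open row4); precharges=7

Answer: 7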